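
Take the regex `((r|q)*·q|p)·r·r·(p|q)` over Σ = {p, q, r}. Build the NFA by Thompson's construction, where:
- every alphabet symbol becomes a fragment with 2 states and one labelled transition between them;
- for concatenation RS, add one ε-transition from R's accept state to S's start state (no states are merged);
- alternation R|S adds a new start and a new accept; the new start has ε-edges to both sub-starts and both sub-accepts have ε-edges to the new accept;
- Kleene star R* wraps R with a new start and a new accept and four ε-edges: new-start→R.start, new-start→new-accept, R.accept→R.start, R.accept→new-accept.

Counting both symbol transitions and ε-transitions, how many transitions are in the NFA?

Recursing over subexpressions:
Each of the 8 symbol leaves contributes 1 transition (1 symbol, 0 ε).
  r|q = 6 transitions (2 symbol, 4 ε)
  (r|q)* = 10 transitions (2 symbol, 8 ε)
  (r|q)*·q = 12 transitions (3 symbol, 9 ε)
  (r|q)*·q|p = 17 transitions (4 symbol, 13 ε)
  p|q = 6 transitions (2 symbol, 4 ε)
  ((r|q)*·q|p)·r·r·(p|q) = 28 transitions (8 symbol, 20 ε)

28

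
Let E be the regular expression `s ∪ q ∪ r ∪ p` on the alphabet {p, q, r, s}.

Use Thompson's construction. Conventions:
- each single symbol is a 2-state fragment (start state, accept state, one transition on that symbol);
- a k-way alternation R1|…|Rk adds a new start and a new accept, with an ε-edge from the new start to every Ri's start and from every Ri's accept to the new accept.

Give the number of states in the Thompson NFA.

10

Per subexpression:
Each of the 4 symbol leaves contributes a 2-state fragment.
  s ∪ q ∪ r ∪ p = 10 states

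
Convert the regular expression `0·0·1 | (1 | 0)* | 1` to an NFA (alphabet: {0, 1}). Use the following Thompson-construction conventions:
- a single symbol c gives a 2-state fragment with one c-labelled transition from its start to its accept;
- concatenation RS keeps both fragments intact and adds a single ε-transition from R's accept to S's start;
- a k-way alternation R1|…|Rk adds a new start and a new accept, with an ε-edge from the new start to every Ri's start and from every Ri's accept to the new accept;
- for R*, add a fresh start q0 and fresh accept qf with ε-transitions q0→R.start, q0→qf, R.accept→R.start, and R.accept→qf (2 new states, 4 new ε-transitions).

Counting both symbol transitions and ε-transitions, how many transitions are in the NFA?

Recursing over subexpressions:
Each of the 6 symbol leaves contributes 1 transition (1 symbol, 0 ε).
  0·0·1 = 5 transitions (3 symbol, 2 ε)
  1 | 0 = 6 transitions (2 symbol, 4 ε)
  (1 | 0)* = 10 transitions (2 symbol, 8 ε)
  0·0·1 | (1 | 0)* | 1 = 22 transitions (6 symbol, 16 ε)

22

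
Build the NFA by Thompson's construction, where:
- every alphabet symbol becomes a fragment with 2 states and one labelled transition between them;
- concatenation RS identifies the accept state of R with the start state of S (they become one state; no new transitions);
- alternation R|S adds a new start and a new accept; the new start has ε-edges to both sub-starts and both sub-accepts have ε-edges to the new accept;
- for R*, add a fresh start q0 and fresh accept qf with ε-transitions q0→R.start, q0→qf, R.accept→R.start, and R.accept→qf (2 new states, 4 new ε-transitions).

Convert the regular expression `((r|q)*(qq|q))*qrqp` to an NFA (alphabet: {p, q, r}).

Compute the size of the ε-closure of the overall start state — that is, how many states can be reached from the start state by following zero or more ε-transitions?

9

Compute the ε-closure size of each fragment's start state recursively; a symbol fragment's start has no outgoing ε-edge, so its closure is just itself (size 1).
  r|q : new start ε-reaches every alternative's start; none of them accept ε, so the new accept is not reached: C = 1 + 1 + 1 = 3
  (r|q)* : the star's fresh start ε-reaches both the body's start and the fresh accept: C = 2 + 3 = 5
  qq : same as the first factor's closure: C = 1
  qq|q : new start ε-reaches every alternative's start; none of them accept ε, so the new accept is not reached: C = 1 + 1 + 1 = 3
  (r|q)*(qq|q) : C = 5 + (3−1) = 7 (closure spills across the concat boundary because the left factor accepts ε)
  ((r|q)*(qq|q))* : C = 1 (new start) + 7 (body) + 1 (new accept) = 9
  ((r|q)*(qq|q))*qrqp : C = 9 + (1−1) = 9 (closure spills across the concat boundary because the left factor accepts ε)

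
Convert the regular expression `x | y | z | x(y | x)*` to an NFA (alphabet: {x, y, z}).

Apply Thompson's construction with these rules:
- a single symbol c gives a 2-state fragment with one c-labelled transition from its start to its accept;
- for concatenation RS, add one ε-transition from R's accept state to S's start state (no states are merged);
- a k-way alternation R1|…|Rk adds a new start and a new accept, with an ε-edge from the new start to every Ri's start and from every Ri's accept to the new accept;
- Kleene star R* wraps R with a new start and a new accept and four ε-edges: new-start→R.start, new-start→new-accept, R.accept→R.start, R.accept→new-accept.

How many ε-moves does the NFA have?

17

Building bottom-up:
Each of the 6 symbol leaves contributes 0 ε-transitions.
  y | x : 4 ε-transitions
  (y | x)* : 8 ε-transitions
  x(y | x)* : 9 ε-transitions
  x | y | z | x(y | x)* : 17 ε-transitions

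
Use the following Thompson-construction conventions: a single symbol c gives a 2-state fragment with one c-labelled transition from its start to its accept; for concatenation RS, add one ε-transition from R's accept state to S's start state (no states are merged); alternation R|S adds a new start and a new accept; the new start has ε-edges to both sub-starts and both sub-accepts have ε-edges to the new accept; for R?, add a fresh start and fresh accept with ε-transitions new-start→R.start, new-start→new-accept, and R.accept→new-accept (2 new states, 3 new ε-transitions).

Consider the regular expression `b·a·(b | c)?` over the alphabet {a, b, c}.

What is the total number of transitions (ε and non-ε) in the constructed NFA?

Building bottom-up:
Each of the 4 symbol leaves contributes 1 transition (1 symbol, 0 ε).
  b | c : 6 transitions (2 symbol, 4 ε)
  (b | c)? : 9 transitions (2 symbol, 7 ε)
  b·a·(b | c)? : 13 transitions (4 symbol, 9 ε)

13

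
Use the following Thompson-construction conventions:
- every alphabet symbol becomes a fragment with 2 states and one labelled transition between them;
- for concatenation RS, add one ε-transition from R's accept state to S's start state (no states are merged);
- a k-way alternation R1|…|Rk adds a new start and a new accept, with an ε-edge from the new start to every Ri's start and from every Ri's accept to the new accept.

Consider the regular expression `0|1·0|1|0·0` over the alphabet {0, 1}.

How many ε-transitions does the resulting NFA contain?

Per subexpression:
Each of the 6 symbol leaves contributes 0 ε-transitions.
  1·0 — 1 ε-transition
  0·0 — 1 ε-transition
  0|1·0|1|0·0 — 10 ε-transitions

10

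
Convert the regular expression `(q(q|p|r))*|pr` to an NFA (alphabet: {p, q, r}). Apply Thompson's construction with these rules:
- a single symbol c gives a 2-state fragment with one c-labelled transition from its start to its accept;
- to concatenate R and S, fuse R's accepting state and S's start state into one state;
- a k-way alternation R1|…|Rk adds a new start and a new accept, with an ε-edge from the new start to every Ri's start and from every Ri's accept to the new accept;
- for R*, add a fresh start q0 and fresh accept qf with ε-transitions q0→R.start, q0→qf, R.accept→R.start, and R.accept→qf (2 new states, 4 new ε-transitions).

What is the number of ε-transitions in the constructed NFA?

14

By structural recursion:
Each of the 6 symbol leaves contributes 0 ε-transitions.
  q|p|r = 6 ε-transitions
  q(q|p|r) = 6 ε-transitions
  (q(q|p|r))* = 10 ε-transitions
  pr = 0 ε-transitions
  (q(q|p|r))*|pr = 14 ε-transitions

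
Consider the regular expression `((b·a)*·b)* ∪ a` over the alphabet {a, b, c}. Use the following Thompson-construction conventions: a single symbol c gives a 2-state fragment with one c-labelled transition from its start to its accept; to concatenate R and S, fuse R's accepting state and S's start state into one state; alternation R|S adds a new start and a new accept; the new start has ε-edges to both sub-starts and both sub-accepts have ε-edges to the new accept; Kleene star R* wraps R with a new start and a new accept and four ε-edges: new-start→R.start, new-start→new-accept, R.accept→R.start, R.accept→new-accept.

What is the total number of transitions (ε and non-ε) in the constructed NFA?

16

Bottom-up over the parse tree:
Each of the 4 symbol leaves contributes 1 transition (1 symbol, 0 ε).
  b·a → 2 transitions (2 symbol, 0 ε)
  (b·a)* → 6 transitions (2 symbol, 4 ε)
  (b·a)*·b → 7 transitions (3 symbol, 4 ε)
  ((b·a)*·b)* → 11 transitions (3 symbol, 8 ε)
  ((b·a)*·b)* ∪ a → 16 transitions (4 symbol, 12 ε)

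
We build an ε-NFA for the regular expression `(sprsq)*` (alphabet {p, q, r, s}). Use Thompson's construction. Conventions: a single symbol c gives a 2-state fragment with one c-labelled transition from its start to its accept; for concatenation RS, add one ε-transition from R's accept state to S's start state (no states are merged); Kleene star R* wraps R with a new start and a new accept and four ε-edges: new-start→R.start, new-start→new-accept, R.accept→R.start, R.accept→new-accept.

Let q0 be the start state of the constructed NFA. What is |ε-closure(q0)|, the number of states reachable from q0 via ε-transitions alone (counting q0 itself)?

3

Compute the ε-closure size of each fragment's start state recursively; a symbol fragment's start has no outgoing ε-edge, so its closure is just itself (size 1).
  sprsq → C equals the left operand's closure size = 1 (its accept is not ε-reachable, so the closure stops there)
  (sprsq)* → C = 1 (new start) + 1 (body) + 1 (new accept) = 3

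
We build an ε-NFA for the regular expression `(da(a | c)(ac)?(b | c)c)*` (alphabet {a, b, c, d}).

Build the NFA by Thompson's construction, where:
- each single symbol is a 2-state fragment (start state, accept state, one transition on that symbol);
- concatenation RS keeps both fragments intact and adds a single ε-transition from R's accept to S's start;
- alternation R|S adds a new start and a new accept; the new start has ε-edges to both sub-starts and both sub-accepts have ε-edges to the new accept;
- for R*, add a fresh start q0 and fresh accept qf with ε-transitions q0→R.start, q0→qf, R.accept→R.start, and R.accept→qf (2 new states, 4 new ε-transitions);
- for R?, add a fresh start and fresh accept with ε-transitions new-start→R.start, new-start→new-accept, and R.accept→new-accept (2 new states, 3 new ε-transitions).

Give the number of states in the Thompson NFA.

26

Per subexpression:
Each of the 9 symbol leaves contributes a 2-state fragment.
  a | c → 6 states
  ac → 4 states
  (ac)? → 6 states
  b | c → 6 states
  da(a | c)(ac)?(b | c)c → 24 states
  (da(a | c)(ac)?(b | c)c)* → 26 states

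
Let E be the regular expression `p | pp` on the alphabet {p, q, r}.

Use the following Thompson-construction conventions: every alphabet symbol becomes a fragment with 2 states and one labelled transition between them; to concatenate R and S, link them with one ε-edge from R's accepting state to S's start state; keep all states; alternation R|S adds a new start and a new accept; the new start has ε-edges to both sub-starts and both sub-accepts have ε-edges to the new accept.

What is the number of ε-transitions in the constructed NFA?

5

Recursing over subexpressions:
Each of the 3 symbol leaves contributes 0 ε-transitions.
  pp = 1 ε-transition
  p | pp = 5 ε-transitions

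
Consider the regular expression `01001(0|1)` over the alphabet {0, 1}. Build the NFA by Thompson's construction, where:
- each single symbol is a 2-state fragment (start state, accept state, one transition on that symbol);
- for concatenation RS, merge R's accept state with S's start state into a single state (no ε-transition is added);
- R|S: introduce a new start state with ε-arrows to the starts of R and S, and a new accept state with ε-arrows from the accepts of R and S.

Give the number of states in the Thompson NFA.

11

Building bottom-up:
Each of the 7 symbol leaves contributes a 2-state fragment.
  0|1 — 6 states
  01001(0|1) — 11 states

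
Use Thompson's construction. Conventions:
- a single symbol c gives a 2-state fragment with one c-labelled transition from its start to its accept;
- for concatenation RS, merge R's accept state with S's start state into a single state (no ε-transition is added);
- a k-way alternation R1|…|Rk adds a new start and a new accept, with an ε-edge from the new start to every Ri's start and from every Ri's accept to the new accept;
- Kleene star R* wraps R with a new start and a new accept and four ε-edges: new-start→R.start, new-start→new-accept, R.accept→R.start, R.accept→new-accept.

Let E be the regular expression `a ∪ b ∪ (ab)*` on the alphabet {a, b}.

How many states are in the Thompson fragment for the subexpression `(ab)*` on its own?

Fragment for `(ab)*`:
Each of the 2 symbol leaves contributes a 2-state fragment.
  ab — 3 states
  (ab)* — 5 states

5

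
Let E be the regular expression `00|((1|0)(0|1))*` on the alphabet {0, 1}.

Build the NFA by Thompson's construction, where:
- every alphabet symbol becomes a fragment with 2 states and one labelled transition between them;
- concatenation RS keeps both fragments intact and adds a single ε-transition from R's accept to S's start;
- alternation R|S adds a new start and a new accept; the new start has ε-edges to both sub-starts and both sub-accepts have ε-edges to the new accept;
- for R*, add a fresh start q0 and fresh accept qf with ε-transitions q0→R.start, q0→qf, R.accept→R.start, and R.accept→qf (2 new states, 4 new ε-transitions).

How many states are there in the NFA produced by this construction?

Bottom-up over the parse tree:
Each of the 6 symbol leaves contributes a 2-state fragment.
  00 → 4 states
  1|0 → 6 states
  0|1 → 6 states
  (1|0)(0|1) → 12 states
  ((1|0)(0|1))* → 14 states
  00|((1|0)(0|1))* → 20 states

20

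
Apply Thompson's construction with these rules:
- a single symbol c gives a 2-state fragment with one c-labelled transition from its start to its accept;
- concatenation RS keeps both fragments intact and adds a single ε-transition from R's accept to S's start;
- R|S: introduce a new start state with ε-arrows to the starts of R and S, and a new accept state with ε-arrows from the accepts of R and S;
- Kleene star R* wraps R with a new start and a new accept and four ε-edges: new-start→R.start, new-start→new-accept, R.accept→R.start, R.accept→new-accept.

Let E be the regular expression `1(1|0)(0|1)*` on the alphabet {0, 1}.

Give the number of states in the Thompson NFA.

16

Recursing over subexpressions:
Each of the 5 symbol leaves contributes a 2-state fragment.
  1|0 : 6 states
  0|1 : 6 states
  (0|1)* : 8 states
  1(1|0)(0|1)* : 16 states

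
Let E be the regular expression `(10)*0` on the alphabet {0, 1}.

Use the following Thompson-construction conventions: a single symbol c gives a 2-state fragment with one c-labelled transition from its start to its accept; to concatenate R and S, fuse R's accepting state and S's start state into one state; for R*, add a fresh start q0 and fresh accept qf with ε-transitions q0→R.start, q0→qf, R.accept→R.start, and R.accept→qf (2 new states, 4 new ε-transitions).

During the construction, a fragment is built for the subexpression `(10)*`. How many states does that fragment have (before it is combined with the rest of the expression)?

Fragment for `(10)*`:
Each of the 2 symbol leaves contributes a 2-state fragment.
  10 = 3 states
  (10)* = 5 states

5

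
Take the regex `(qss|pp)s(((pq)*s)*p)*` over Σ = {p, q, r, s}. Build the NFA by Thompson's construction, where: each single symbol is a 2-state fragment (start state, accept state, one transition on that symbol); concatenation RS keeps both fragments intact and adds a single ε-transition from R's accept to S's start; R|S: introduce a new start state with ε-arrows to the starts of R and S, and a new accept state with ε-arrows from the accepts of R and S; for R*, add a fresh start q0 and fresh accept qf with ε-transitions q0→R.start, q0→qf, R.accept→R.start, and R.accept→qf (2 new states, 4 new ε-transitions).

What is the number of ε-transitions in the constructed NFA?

Bottom-up over the parse tree:
Each of the 10 symbol leaves contributes 0 ε-transitions.
  qss = 2 ε-transitions
  pp = 1 ε-transition
  qss|pp = 7 ε-transitions
  pq = 1 ε-transition
  (pq)* = 5 ε-transitions
  (pq)*s = 6 ε-transitions
  ((pq)*s)* = 10 ε-transitions
  ((pq)*s)*p = 11 ε-transitions
  (((pq)*s)*p)* = 15 ε-transitions
  (qss|pp)s(((pq)*s)*p)* = 24 ε-transitions

24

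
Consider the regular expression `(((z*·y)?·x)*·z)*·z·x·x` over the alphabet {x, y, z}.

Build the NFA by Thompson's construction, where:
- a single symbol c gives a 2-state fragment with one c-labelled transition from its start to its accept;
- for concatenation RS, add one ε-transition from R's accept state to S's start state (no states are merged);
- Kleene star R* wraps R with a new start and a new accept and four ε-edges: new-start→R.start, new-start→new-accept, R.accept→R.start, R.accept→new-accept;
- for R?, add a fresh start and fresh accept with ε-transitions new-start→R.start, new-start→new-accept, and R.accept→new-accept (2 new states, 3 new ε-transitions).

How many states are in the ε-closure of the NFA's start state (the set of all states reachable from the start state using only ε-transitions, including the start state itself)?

Compute the ε-closure size of each fragment's start state recursively; a symbol fragment's start has no outgoing ε-edge, so its closure is just itself (size 1).
  z* — |ε-closure| = 1 (new start) + 1 (body) + 1 (new accept) = 3
  z*·y — the left operand accepts ε, so the closure extends into the next operand (via the concat ε-link); |ε-closure| = 3 + 1 = 4
  (z*·y)? — new start has ε-edges to the inner start and to the new accept, so |ε-closure| = 2 + 4 = 6
  (z*·y)?·x — |ε-closure| = 6 + 1 = 7 (closure spills across the concat boundary because the left factor accepts ε)
  ((z*·y)?·x)* — the star's fresh start ε-reaches both the body's start and the fresh accept: |ε-closure| = 2 + 7 = 9
  ((z*·y)?·x)*·z — |ε-closure| = 9 + 1 = 10 (closure spills across the concat boundary because the left factor accepts ε)
  (((z*·y)?·x)*·z)* — |ε-closure| = 1 (new start) + 10 (body) + 1 (new accept) = 12
  (((z*·y)?·x)*·z)*·z·x·x — the left operand accepts ε, so the closure extends into the next operand (via the concat ε-link); |ε-closure| = 12 + 1 = 13

13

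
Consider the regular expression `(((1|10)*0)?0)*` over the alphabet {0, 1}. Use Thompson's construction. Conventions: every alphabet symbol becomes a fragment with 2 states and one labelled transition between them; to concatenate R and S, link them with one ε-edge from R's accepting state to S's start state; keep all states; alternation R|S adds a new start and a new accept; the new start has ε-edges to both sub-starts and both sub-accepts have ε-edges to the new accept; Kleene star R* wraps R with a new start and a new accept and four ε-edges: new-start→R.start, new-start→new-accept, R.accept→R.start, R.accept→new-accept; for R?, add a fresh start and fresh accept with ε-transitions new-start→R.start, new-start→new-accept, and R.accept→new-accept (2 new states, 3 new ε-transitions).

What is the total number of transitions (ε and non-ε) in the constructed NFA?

23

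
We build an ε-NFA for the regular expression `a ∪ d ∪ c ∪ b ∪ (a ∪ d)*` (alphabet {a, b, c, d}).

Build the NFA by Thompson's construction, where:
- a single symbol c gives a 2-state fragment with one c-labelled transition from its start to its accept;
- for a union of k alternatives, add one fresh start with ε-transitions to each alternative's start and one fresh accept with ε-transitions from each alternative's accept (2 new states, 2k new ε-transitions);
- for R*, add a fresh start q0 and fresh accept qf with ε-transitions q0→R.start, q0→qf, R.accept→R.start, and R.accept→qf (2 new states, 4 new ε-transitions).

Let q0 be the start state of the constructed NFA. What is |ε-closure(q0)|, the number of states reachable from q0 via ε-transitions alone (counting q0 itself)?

Compute the ε-closure size of each fragment's start state recursively; a symbol fragment's start has no outgoing ε-edge, so its closure is just itself (size 1).
  a ∪ d → |ε-closure| = 1 + 1 + 1 = 3 (the new accept is not ε-reachable since no branch accepts ε)
  (a ∪ d)* → the star's fresh start ε-reaches both the body's start and the fresh accept: |ε-closure| = 2 + 3 = 5
  a ∪ d ∪ c ∪ b ∪ (a ∪ d)* → |ε-closure| = 1 (new start) + (1 + 1 + 1 + 1 + 5) + 1 (new accept, since some branch ε-reaches its own accept) = 11

11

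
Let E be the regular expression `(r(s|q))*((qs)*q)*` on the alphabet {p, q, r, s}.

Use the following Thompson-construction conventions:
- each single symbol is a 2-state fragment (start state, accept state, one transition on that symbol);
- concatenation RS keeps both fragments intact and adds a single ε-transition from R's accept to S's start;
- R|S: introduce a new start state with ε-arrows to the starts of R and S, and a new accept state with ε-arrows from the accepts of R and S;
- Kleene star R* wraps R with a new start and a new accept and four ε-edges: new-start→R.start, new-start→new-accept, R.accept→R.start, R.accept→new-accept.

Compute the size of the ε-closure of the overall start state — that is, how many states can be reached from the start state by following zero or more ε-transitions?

Work bottom-up. For each fragment F, track |ε-closure(F.start)| and whether F's accept lies in that closure (i.e. whether F accepts ε). A single-symbol fragment has closure size 1 and does not accept ε.
  s|q → |closure| = 1 + 1 + 1 = 3 (the new accept is not ε-reachable since no branch accepts ε)
  r(s|q) → same as the first factor's closure: |closure| = 1
  (r(s|q))* → new start has ε-edges to the inner start and to the new accept, so |closure| = 2 + 1 = 3
  qs → |closure| equals the left operand's closure size = 1 (its accept is not ε-reachable, so the closure stops there)
  (qs)* → |closure| = 1 (new start) + 1 (body) + 1 (new accept) = 3
  (qs)*q → the left operand accepts ε, so the closure extends into the next operand (via the concat ε-link); |closure| = 3 + 1 = 4
  ((qs)*q)* → |closure| = 1 (new start) + 4 (body) + 1 (new accept) = 6
  (r(s|q))*((qs)*q)* → the left operand accepts ε, so the closure extends into the next operand (via the concat ε-link); |closure| = 3 + 6 = 9

9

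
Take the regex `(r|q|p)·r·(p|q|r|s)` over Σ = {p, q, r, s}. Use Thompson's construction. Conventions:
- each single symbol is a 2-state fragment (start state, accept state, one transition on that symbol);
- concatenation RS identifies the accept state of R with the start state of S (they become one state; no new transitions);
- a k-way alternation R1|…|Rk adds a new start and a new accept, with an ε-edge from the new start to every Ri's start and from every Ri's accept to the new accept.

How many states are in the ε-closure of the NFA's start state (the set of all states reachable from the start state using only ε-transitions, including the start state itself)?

Let C(F) = |ε-closure(F.start)| within fragment F, and note whether F accepts ε. Symbol fragments have C = 1 and do not accept ε. Then:
  r|q|p : new start ε-reaches every alternative's start; none of them accept ε, so the new accept is not reached: |ε-closure| = 1 + 1 + 1 + 1 = 4
  p|q|r|s : new start ε-reaches every alternative's start; none of them accept ε, so the new accept is not reached: |ε-closure| = 1 + 1 + 1 + 1 + 1 = 5
  (r|q|p)·r·(p|q|r|s) : same as the first factor's closure: |ε-closure| = 4

4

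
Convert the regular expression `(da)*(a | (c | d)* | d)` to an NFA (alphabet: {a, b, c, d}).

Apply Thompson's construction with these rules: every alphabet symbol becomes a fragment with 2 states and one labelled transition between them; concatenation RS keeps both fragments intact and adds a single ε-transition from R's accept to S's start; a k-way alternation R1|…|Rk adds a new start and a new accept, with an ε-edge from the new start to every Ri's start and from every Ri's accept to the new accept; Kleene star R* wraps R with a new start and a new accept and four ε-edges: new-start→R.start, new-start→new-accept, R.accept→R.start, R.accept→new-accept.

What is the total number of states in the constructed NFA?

20

Bottom-up over the parse tree:
Each of the 6 symbol leaves contributes a 2-state fragment.
  da — 4 states
  (da)* — 6 states
  c | d — 6 states
  (c | d)* — 8 states
  a | (c | d)* | d — 14 states
  (da)*(a | (c | d)* | d) — 20 states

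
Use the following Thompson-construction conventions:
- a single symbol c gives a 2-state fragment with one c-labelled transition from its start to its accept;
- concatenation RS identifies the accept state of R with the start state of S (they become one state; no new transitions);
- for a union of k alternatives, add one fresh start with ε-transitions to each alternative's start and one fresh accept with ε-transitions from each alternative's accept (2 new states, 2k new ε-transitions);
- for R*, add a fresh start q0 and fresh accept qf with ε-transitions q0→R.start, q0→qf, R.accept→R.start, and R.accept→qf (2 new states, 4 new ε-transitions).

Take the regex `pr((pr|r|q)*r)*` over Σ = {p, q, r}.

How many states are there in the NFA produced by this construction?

16

Per subexpression:
Each of the 7 symbol leaves contributes a 2-state fragment.
  pr = 3 states
  pr|r|q = 9 states
  (pr|r|q)* = 11 states
  (pr|r|q)*r = 12 states
  ((pr|r|q)*r)* = 14 states
  pr((pr|r|q)*r)* = 16 states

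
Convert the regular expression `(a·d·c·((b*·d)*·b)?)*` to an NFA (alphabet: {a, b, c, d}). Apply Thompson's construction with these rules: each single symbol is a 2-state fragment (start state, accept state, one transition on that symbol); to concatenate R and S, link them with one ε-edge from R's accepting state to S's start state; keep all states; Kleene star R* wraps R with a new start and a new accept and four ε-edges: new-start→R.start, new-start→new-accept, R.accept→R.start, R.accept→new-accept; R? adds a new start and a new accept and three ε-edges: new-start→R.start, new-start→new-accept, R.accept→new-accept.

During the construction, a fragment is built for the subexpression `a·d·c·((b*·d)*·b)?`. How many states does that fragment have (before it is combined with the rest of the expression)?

18

Fragment for `a·d·c·((b*·d)*·b)?`:
Each of the 6 symbol leaves contributes a 2-state fragment.
  b* : 4 states
  b*·d : 6 states
  (b*·d)* : 8 states
  (b*·d)*·b : 10 states
  ((b*·d)*·b)? : 12 states
  a·d·c·((b*·d)*·b)? : 18 states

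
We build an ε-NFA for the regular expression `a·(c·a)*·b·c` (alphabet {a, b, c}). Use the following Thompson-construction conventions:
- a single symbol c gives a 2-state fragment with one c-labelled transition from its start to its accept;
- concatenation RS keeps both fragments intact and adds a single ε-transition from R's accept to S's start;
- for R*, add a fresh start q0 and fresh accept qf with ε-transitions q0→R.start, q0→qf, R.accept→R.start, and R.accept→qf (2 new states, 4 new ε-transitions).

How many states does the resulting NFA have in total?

12

Per subexpression:
Each of the 5 symbol leaves contributes a 2-state fragment.
  c·a = 4 states
  (c·a)* = 6 states
  a·(c·a)*·b·c = 12 states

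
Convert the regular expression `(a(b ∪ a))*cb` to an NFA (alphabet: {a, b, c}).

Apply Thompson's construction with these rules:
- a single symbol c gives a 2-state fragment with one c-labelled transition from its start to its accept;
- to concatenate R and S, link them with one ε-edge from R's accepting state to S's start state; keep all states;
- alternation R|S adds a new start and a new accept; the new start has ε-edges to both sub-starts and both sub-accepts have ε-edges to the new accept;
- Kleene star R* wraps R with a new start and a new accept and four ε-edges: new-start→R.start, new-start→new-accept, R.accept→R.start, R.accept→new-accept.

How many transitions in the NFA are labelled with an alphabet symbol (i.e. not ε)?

Per subexpression:
Each of the 5 symbol leaves contributes exactly 1 symbol transition.
  b ∪ a — 2 symbol transitions
  a(b ∪ a) — 3 symbol transitions
  (a(b ∪ a))* — 3 symbol transitions
  (a(b ∪ a))*cb — 5 symbol transitions

5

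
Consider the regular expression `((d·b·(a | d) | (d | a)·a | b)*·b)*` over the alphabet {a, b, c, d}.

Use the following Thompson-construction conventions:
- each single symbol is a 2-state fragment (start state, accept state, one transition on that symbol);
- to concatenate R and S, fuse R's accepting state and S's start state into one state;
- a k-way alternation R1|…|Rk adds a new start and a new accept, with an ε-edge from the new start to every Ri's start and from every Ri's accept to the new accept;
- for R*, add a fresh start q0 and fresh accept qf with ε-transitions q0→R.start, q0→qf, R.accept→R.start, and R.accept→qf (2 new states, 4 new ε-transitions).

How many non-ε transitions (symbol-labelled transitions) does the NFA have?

Per subexpression:
Each of the 9 symbol leaves contributes exactly 1 symbol transition.
  a | d — 2 symbol transitions
  d·b·(a | d) — 4 symbol transitions
  d | a — 2 symbol transitions
  (d | a)·a — 3 symbol transitions
  d·b·(a | d) | (d | a)·a | b — 8 symbol transitions
  (d·b·(a | d) | (d | a)·a | b)* — 8 symbol transitions
  (d·b·(a | d) | (d | a)·a | b)*·b — 9 symbol transitions
  ((d·b·(a | d) | (d | a)·a | b)*·b)* — 9 symbol transitions

9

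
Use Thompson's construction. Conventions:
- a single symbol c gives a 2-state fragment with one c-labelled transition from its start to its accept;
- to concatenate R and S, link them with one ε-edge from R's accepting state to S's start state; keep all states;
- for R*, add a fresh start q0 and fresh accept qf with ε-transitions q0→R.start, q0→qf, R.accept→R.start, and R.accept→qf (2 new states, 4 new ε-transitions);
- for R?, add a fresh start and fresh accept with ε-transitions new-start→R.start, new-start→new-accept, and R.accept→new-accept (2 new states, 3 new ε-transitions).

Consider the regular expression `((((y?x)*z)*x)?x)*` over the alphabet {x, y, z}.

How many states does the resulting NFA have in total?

20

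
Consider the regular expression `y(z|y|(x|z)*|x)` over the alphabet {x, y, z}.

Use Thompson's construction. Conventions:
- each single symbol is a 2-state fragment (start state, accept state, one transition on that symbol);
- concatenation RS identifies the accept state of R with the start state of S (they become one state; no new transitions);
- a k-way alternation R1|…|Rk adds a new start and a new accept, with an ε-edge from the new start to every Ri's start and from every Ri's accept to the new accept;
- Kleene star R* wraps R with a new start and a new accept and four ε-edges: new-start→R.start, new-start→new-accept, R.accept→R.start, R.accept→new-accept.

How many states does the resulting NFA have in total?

Bottom-up over the parse tree:
Each of the 6 symbol leaves contributes a 2-state fragment.
  x|z : 6 states
  (x|z)* : 8 states
  z|y|(x|z)*|x : 16 states
  y(z|y|(x|z)*|x) : 17 states

17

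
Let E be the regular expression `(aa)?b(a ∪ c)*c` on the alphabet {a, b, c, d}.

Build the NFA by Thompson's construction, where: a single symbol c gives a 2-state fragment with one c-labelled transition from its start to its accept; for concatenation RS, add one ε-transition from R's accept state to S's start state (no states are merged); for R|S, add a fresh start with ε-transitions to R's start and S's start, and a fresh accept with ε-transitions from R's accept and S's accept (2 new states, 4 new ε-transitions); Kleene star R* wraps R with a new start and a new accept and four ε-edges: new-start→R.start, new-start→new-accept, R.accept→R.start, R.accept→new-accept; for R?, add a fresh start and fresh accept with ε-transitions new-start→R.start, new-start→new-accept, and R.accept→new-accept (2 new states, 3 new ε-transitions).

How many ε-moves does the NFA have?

Bottom-up over the parse tree:
Each of the 6 symbol leaves contributes 0 ε-transitions.
  aa → 1 ε-transition
  (aa)? → 4 ε-transitions
  a ∪ c → 4 ε-transitions
  (a ∪ c)* → 8 ε-transitions
  (aa)?b(a ∪ c)*c → 15 ε-transitions

15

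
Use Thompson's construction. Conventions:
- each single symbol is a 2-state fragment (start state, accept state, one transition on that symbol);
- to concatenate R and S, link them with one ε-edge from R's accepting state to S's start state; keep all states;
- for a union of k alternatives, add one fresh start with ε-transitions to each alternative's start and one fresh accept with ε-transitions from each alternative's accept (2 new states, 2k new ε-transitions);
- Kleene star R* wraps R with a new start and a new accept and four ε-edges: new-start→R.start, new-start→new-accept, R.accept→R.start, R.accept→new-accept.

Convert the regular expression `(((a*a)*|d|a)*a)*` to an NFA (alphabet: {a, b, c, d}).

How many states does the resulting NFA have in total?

By structural recursion:
Each of the 5 symbol leaves contributes a 2-state fragment.
  a* → 4 states
  a*a → 6 states
  (a*a)* → 8 states
  (a*a)*|d|a → 14 states
  ((a*a)*|d|a)* → 16 states
  ((a*a)*|d|a)*a → 18 states
  (((a*a)*|d|a)*a)* → 20 states

20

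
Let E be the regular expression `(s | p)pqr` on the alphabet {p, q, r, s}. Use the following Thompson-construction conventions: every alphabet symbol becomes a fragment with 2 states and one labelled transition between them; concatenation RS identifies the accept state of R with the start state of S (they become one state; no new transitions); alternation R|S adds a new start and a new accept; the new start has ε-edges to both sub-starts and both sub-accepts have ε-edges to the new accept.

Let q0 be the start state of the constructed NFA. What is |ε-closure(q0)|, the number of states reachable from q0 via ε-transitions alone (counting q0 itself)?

Compute the ε-closure size of each fragment's start state recursively; a symbol fragment's start has no outgoing ε-edge, so its closure is just itself (size 1).
  s | p — new start ε-reaches every alternative's start; none of them accept ε, so the new accept is not reached: C = 1 + 1 + 1 = 3
  (s | p)pqr — C equals the left operand's closure size = 3 (its accept is not ε-reachable, so the closure stops there)

3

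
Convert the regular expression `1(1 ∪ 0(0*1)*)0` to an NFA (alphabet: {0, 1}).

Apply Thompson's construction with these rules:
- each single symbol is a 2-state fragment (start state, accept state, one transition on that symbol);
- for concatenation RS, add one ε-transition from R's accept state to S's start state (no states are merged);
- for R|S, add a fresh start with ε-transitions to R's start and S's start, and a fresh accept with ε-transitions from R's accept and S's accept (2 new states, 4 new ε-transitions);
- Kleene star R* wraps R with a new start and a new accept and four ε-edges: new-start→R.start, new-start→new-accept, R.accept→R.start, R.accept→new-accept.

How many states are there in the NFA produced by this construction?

Bottom-up over the parse tree:
Each of the 6 symbol leaves contributes a 2-state fragment.
  0* → 4 states
  0*1 → 6 states
  (0*1)* → 8 states
  0(0*1)* → 10 states
  1 ∪ 0(0*1)* → 14 states
  1(1 ∪ 0(0*1)*)0 → 18 states

18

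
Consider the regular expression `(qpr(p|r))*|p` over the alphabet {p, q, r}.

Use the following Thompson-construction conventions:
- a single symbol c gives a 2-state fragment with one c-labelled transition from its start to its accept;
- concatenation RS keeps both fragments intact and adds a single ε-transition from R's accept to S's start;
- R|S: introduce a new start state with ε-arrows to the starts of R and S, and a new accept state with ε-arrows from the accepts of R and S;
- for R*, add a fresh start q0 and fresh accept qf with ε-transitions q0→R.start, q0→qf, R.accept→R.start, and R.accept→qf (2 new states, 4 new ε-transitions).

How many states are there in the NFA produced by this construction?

18

Recursing over subexpressions:
Each of the 6 symbol leaves contributes a 2-state fragment.
  p|r → 6 states
  qpr(p|r) → 12 states
  (qpr(p|r))* → 14 states
  (qpr(p|r))*|p → 18 states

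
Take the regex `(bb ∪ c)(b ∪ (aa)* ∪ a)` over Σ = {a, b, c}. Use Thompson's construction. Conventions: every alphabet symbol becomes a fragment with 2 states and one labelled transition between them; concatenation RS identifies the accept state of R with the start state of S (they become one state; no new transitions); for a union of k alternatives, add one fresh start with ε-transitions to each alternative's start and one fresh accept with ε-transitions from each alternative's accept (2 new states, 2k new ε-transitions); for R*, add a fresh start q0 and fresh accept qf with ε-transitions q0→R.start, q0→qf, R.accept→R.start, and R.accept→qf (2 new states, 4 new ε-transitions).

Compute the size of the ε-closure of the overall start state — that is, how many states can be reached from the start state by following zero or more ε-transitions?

3

Work bottom-up. For each fragment F, track |ε-closure(F.start)| and whether F's accept lies in that closure (i.e. whether F accepts ε). A single-symbol fragment has closure size 1 and does not accept ε.
  bb → same as the first factor's closure: |ε-closure| = 1
  bb ∪ c → new start ε-reaches every alternative's start; none of them accept ε, so the new accept is not reached: |ε-closure| = 1 + 1 + 1 = 3
  aa → |ε-closure| equals the left operand's closure size = 1 (its accept is not ε-reachable, so the closure stops there)
  (aa)* → |ε-closure| = 1 (new start) + 1 (body) + 1 (new accept) = 3
  b ∪ (aa)* ∪ a → new start ε-reaches every alternative's start; at least one alternative accepts ε, so the union's new accept is reached too: |ε-closure| = 1 + 1 + 3 + 1 + 1 = 7
  (bb ∪ c)(b ∪ (aa)* ∪ a) → |ε-closure| equals the left operand's closure size = 3 (its accept is not ε-reachable, so the closure stops there)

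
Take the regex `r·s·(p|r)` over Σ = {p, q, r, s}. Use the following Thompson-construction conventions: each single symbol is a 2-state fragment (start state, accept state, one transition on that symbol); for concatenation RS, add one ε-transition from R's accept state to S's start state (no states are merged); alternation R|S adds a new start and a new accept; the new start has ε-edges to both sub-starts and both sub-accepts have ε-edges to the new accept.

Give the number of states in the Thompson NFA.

By structural recursion:
Each of the 4 symbol leaves contributes a 2-state fragment.
  p|r — 6 states
  r·s·(p|r) — 10 states

10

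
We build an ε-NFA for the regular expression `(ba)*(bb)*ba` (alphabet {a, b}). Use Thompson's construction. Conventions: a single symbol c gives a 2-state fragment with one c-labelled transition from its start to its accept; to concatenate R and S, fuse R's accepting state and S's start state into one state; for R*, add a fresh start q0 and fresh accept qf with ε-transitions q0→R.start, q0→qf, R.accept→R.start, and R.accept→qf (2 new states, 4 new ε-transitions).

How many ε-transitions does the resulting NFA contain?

8

Bottom-up over the parse tree:
Each of the 6 symbol leaves contributes 0 ε-transitions.
  ba → 0 ε-transitions
  (ba)* → 4 ε-transitions
  bb → 0 ε-transitions
  (bb)* → 4 ε-transitions
  (ba)*(bb)*ba → 8 ε-transitions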